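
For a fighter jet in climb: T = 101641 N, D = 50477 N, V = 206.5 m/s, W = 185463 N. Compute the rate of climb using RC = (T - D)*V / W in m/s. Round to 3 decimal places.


Step 1: Excess thrust = T - D = 101641 - 50477 = 51164 N
Step 2: Excess power = 51164 * 206.5 = 10565366.0 W
Step 3: RC = 10565366.0 / 185463 = 56.968 m/s

56.968


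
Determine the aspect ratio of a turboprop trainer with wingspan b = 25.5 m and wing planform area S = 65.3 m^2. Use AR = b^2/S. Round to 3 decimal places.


Step 1: b^2 = 25.5^2 = 650.25
Step 2: AR = 650.25 / 65.3 = 9.958

9.958


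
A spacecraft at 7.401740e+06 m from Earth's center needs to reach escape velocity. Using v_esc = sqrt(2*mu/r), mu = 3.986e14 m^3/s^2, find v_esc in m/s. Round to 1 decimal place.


Step 1: 2*mu/r = 2 * 3.986e14 / 7.401740e+06 = 107704404.64
Step 2: v_esc = sqrt(107704404.64) = 10378.1 m/s

10378.1


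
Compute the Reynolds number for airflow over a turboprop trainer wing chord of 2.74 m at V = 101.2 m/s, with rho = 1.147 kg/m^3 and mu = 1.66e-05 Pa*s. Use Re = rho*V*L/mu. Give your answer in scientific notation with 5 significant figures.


Step 1: Numerator = rho * V * L = 1.147 * 101.2 * 2.74 = 318.049336
Step 2: Re = 318.049336 / 1.66e-05
Step 3: Re = 1.9160e+07

1.9160e+07


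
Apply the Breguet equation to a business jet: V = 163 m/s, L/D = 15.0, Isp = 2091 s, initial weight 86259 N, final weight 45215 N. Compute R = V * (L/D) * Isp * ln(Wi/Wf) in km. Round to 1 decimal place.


Step 1: Coefficient = V * (L/D) * Isp = 163 * 15.0 * 2091 = 5112495.0 m
Step 2: Wi/Wf = 86259 / 45215 = 1.907752
Step 3: ln(1.907752) = 0.645926
Step 4: R = 5112495.0 * 0.645926 = 3302290.9 m = 3302.3 km

3302.3


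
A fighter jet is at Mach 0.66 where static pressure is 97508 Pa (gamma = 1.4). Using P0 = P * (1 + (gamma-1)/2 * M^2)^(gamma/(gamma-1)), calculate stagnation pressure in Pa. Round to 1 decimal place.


Step 1: (gamma-1)/2 * M^2 = 0.2 * 0.4356 = 0.08712
Step 2: 1 + 0.08712 = 1.08712
Step 3: Exponent gamma/(gamma-1) = 3.5
Step 4: P0 = 97508 * 1.08712^3.5 = 130620.5 Pa

130620.5


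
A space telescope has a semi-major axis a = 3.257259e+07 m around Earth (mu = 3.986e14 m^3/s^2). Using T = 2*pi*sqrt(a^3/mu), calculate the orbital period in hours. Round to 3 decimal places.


Step 1: a^3 / mu = 3.455866e+22 / 3.986e14 = 8.670010e+07
Step 2: sqrt(8.670010e+07) = 9311.2887 s
Step 3: T = 2*pi * 9311.2887 = 58504.55 s
Step 4: T in hours = 58504.55 / 3600 = 16.251 hours

16.251


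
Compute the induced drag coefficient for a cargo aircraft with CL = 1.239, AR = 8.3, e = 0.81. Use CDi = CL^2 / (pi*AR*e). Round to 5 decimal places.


Step 1: CL^2 = 1.239^2 = 1.535121
Step 2: pi * AR * e = 3.14159 * 8.3 * 0.81 = 21.120927
Step 3: CDi = 1.535121 / 21.120927 = 0.07268

0.07268


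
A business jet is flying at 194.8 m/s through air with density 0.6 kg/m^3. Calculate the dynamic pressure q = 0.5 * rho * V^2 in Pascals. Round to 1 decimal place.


Step 1: V^2 = 194.8^2 = 37947.04
Step 2: q = 0.5 * 0.6 * 37947.04
Step 3: q = 11384.1 Pa

11384.1


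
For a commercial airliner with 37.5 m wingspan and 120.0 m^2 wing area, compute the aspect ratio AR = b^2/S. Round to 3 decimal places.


Step 1: b^2 = 37.5^2 = 1406.25
Step 2: AR = 1406.25 / 120.0 = 11.719

11.719


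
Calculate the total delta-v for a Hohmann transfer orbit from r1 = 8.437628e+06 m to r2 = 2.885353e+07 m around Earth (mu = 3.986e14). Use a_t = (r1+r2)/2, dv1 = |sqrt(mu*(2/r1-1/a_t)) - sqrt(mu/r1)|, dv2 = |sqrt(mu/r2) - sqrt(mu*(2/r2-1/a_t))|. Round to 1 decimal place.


Step 1: Transfer semi-major axis a_t = (8.437628e+06 + 2.885353e+07) / 2 = 1.864558e+07 m
Step 2: v1 (circular at r1) = sqrt(mu/r1) = 6873.19 m/s
Step 3: v_t1 = sqrt(mu*(2/r1 - 1/a_t)) = 8550.08 m/s
Step 4: dv1 = |8550.08 - 6873.19| = 1676.88 m/s
Step 5: v2 (circular at r2) = 3716.8 m/s, v_t2 = 2500.3 m/s
Step 6: dv2 = |3716.8 - 2500.3| = 1216.5 m/s
Step 7: Total delta-v = 1676.88 + 1216.5 = 2893.4 m/s

2893.4


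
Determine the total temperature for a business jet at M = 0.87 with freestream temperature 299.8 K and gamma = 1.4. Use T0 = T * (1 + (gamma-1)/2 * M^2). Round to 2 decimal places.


Step 1: (gamma-1)/2 = 0.2
Step 2: M^2 = 0.7569
Step 3: 1 + 0.2 * 0.7569 = 1.15138
Step 4: T0 = 299.8 * 1.15138 = 345.18 K

345.18


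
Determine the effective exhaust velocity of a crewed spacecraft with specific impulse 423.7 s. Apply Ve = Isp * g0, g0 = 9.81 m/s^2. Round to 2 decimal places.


Step 1: Ve = Isp * g0 = 423.7 * 9.81
Step 2: Ve = 4156.50 m/s

4156.50


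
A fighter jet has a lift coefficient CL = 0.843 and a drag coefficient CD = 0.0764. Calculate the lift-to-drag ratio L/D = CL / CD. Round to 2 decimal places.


Step 1: L/D = CL / CD = 0.843 / 0.0764
Step 2: L/D = 11.03

11.03


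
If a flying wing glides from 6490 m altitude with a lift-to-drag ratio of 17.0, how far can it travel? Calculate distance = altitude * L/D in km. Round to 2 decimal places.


Step 1: Glide distance = altitude * L/D = 6490 * 17.0 = 110330.0 m
Step 2: Convert to km: 110330.0 / 1000 = 110.33 km

110.33


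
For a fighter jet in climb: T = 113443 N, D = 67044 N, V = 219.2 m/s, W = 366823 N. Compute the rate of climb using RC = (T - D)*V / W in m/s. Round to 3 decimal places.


Step 1: Excess thrust = T - D = 113443 - 67044 = 46399 N
Step 2: Excess power = 46399 * 219.2 = 10170660.8 W
Step 3: RC = 10170660.8 / 366823 = 27.726 m/s

27.726


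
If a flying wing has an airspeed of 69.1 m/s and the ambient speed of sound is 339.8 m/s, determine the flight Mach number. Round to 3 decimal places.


Step 1: M = V / a = 69.1 / 339.8
Step 2: M = 0.203

0.203


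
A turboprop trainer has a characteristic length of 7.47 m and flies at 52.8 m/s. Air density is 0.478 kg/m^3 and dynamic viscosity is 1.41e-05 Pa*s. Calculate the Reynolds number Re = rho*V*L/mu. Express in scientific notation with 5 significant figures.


Step 1: Numerator = rho * V * L = 0.478 * 52.8 * 7.47 = 188.530848
Step 2: Re = 188.530848 / 1.41e-05
Step 3: Re = 1.3371e+07

1.3371e+07


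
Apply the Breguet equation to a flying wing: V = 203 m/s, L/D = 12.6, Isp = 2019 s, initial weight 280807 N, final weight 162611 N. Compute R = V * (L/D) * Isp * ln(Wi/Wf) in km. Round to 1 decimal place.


Step 1: Coefficient = V * (L/D) * Isp = 203 * 12.6 * 2019 = 5164198.2 m
Step 2: Wi/Wf = 280807 / 162611 = 1.726863
Step 3: ln(1.726863) = 0.546307
Step 4: R = 5164198.2 * 0.546307 = 2821236.4 m = 2821.2 km

2821.2


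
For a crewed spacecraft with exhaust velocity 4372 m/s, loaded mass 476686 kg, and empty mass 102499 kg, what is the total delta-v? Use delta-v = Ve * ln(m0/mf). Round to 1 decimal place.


Step 1: Mass ratio m0/mf = 476686 / 102499 = 4.65064
Step 2: ln(4.65064) = 1.537005
Step 3: delta-v = 4372 * 1.537005 = 6719.8 m/s

6719.8


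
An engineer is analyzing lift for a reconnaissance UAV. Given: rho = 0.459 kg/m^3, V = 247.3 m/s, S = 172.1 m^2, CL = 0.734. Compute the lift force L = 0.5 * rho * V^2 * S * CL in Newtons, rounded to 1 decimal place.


Step 1: Calculate dynamic pressure q = 0.5 * 0.459 * 247.3^2 = 0.5 * 0.459 * 61157.29 = 14035.5981 Pa
Step 2: Multiply by wing area and lift coefficient: L = 14035.5981 * 172.1 * 0.734
Step 3: L = 2415526.4253 * 0.734 = 1772996.4 N

1772996.4


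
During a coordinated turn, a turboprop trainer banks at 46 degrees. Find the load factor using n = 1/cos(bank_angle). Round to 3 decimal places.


Step 1: Convert 46 degrees to radians = 0.802851
Step 2: cos(46 deg) = 0.694658
Step 3: n = 1 / 0.694658 = 1.440

1.440


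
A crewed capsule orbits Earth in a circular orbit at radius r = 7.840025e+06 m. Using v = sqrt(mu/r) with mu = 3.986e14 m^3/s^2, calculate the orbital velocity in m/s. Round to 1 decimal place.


Step 1: mu / r = 3.986e14 / 7.840025e+06 = 50841674.612
Step 2: v = sqrt(50841674.612) = 7130.3 m/s

7130.3


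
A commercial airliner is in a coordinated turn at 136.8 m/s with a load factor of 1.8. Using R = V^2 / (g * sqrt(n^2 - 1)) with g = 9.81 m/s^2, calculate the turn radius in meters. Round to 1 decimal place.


Step 1: V^2 = 136.8^2 = 18714.24
Step 2: n^2 - 1 = 1.8^2 - 1 = 2.24
Step 3: sqrt(2.24) = 1.496663
Step 4: R = 18714.24 / (9.81 * 1.496663) = 1274.6 m

1274.6


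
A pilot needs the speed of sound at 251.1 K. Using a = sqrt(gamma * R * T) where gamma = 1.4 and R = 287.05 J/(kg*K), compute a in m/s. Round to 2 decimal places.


Step 1: gamma * R * T = 1.4 * 287.05 * 251.1 = 100909.557
Step 2: a = sqrt(100909.557) = 317.66 m/s

317.66


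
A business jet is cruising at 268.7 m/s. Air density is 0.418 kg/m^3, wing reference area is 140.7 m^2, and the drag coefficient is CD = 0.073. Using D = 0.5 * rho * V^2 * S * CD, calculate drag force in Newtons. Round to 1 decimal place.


Step 1: Dynamic pressure q = 0.5 * 0.418 * 268.7^2 = 15089.7352 Pa
Step 2: Drag D = q * S * CD = 15089.7352 * 140.7 * 0.073
Step 3: D = 154988.2 N

154988.2


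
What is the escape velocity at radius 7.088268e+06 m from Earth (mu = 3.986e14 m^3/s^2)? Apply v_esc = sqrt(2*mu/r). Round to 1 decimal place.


Step 1: 2*mu/r = 2 * 3.986e14 / 7.088268e+06 = 112467530.8552
Step 2: v_esc = sqrt(112467530.8552) = 10605.1 m/s

10605.1


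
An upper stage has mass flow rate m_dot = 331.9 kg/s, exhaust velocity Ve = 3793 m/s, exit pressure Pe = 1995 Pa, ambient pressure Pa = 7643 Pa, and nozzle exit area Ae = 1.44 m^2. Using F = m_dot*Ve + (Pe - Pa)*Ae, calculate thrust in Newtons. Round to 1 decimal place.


Step 1: Momentum thrust = m_dot * Ve = 331.9 * 3793 = 1258896.7 N
Step 2: Pressure thrust = (Pe - Pa) * Ae = (1995 - 7643) * 1.44 = -8133.12 N
Step 3: Total thrust F = 1258896.7 + -8133.12 = 1250763.6 N

1250763.6


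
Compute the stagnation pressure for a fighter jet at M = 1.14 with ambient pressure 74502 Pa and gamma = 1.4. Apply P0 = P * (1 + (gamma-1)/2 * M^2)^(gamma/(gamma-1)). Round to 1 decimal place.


Step 1: (gamma-1)/2 * M^2 = 0.2 * 1.2996 = 0.25992
Step 2: 1 + 0.25992 = 1.25992
Step 3: Exponent gamma/(gamma-1) = 3.5
Step 4: P0 = 74502 * 1.25992^3.5 = 167250.8 Pa

167250.8


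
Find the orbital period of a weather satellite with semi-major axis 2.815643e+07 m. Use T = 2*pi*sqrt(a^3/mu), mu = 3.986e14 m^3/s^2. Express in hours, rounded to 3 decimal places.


Step 1: a^3 / mu = 2.232198e+22 / 3.986e14 = 5.600096e+07
Step 2: sqrt(5.600096e+07) = 7483.3789 s
Step 3: T = 2*pi * 7483.3789 = 47019.46 s
Step 4: T in hours = 47019.46 / 3600 = 13.061 hours

13.061


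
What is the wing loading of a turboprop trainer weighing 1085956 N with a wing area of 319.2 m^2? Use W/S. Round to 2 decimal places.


Step 1: Wing loading = W / S = 1085956 / 319.2
Step 2: Wing loading = 3402.12 N/m^2

3402.12


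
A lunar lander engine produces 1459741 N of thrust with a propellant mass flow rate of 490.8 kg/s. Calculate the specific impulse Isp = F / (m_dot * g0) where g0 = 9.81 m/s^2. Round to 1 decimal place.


Step 1: m_dot * g0 = 490.8 * 9.81 = 4814.75
Step 2: Isp = 1459741 / 4814.75 = 303.2 s

303.2


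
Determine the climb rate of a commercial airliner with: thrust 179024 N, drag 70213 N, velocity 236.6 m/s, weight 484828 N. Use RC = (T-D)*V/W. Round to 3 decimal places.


Step 1: Excess thrust = T - D = 179024 - 70213 = 108811 N
Step 2: Excess power = 108811 * 236.6 = 25744682.6 W
Step 3: RC = 25744682.6 / 484828 = 53.101 m/s

53.101


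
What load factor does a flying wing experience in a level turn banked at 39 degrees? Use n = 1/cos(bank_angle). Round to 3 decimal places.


Step 1: Convert 39 degrees to radians = 0.680678
Step 2: cos(39 deg) = 0.777146
Step 3: n = 1 / 0.777146 = 1.287

1.287


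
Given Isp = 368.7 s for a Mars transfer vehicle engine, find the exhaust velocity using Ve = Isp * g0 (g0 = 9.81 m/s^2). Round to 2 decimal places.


Step 1: Ve = Isp * g0 = 368.7 * 9.81
Step 2: Ve = 3616.95 m/s

3616.95


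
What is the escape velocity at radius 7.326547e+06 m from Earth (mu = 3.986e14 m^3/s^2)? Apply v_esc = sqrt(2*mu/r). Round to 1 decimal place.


Step 1: 2*mu/r = 2 * 3.986e14 / 7.326547e+06 = 108809784.4728
Step 2: v_esc = sqrt(108809784.4728) = 10431.2 m/s

10431.2


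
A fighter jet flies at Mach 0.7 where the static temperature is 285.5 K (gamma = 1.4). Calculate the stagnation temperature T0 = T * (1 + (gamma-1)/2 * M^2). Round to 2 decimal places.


Step 1: (gamma-1)/2 = 0.2
Step 2: M^2 = 0.49
Step 3: 1 + 0.2 * 0.49 = 1.098
Step 4: T0 = 285.5 * 1.098 = 313.48 K

313.48


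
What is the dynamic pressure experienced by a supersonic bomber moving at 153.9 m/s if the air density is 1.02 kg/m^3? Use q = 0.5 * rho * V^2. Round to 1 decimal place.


Step 1: V^2 = 153.9^2 = 23685.21
Step 2: q = 0.5 * 1.02 * 23685.21
Step 3: q = 12079.5 Pa

12079.5


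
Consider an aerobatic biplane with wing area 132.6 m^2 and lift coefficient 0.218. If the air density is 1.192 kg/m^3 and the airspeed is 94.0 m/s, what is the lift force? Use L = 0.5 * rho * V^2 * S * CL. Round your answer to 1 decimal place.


Step 1: Calculate dynamic pressure q = 0.5 * 1.192 * 94.0^2 = 0.5 * 1.192 * 8836.0 = 5266.256 Pa
Step 2: Multiply by wing area and lift coefficient: L = 5266.256 * 132.6 * 0.218
Step 3: L = 698305.5456 * 0.218 = 152230.6 N

152230.6


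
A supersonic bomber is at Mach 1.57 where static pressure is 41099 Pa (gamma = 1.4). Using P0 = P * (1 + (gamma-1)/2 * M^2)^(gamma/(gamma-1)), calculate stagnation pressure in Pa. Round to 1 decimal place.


Step 1: (gamma-1)/2 * M^2 = 0.2 * 2.4649 = 0.49298
Step 2: 1 + 0.49298 = 1.49298
Step 3: Exponent gamma/(gamma-1) = 3.5
Step 4: P0 = 41099 * 1.49298^3.5 = 167116.8 Pa

167116.8


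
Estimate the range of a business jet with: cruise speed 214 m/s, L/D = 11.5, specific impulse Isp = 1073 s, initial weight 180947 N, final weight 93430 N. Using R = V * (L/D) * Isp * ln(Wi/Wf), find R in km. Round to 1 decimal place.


Step 1: Coefficient = V * (L/D) * Isp = 214 * 11.5 * 1073 = 2640653.0 m
Step 2: Wi/Wf = 180947 / 93430 = 1.936712
Step 3: ln(1.936712) = 0.660992
Step 4: R = 2640653.0 * 0.660992 = 1745449.7 m = 1745.4 km

1745.4


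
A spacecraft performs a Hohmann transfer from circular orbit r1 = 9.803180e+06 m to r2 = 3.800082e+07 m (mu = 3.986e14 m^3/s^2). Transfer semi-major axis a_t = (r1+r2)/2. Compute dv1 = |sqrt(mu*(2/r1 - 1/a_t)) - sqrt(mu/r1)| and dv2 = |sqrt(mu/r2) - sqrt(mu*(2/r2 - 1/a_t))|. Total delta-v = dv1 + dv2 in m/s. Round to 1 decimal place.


Step 1: Transfer semi-major axis a_t = (9.803180e+06 + 3.800082e+07) / 2 = 2.390200e+07 m
Step 2: v1 (circular at r1) = sqrt(mu/r1) = 6376.54 m/s
Step 3: v_t1 = sqrt(mu*(2/r1 - 1/a_t)) = 8040.16 m/s
Step 4: dv1 = |8040.16 - 6376.54| = 1663.62 m/s
Step 5: v2 (circular at r2) = 3238.71 m/s, v_t2 = 2074.14 m/s
Step 6: dv2 = |3238.71 - 2074.14| = 1164.57 m/s
Step 7: Total delta-v = 1663.62 + 1164.57 = 2828.2 m/s

2828.2


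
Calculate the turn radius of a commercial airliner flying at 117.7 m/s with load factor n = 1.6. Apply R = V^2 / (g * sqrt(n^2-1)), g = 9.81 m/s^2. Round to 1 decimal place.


Step 1: V^2 = 117.7^2 = 13853.29
Step 2: n^2 - 1 = 1.6^2 - 1 = 1.56
Step 3: sqrt(1.56) = 1.249
Step 4: R = 13853.29 / (9.81 * 1.249) = 1130.6 m

1130.6


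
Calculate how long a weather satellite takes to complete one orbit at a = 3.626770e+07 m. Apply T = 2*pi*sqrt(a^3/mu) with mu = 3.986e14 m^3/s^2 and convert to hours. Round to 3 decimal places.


Step 1: a^3 / mu = 4.770458e+22 / 3.986e14 = 1.196803e+08
Step 2: sqrt(1.196803e+08) = 10939.8502 s
Step 3: T = 2*pi * 10939.8502 = 68737.11 s
Step 4: T in hours = 68737.11 / 3600 = 19.094 hours

19.094


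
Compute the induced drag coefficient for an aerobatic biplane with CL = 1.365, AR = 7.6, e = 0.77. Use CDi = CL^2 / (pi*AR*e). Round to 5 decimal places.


Step 1: CL^2 = 1.365^2 = 1.863225
Step 2: pi * AR * e = 3.14159 * 7.6 * 0.77 = 18.3846
Step 3: CDi = 1.863225 / 18.3846 = 0.10135

0.10135


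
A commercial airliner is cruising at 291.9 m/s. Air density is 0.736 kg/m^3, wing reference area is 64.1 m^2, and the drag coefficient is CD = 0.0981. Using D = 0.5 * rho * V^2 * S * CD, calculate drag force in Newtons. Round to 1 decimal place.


Step 1: Dynamic pressure q = 0.5 * 0.736 * 291.9^2 = 31355.6645 Pa
Step 2: Drag D = q * S * CD = 31355.6645 * 64.1 * 0.0981
Step 3: D = 197171.0 N

197171.0


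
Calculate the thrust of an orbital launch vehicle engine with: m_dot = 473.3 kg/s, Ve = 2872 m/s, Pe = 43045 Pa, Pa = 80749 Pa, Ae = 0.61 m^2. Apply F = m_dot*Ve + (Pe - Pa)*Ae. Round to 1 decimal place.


Step 1: Momentum thrust = m_dot * Ve = 473.3 * 2872 = 1359317.6 N
Step 2: Pressure thrust = (Pe - Pa) * Ae = (43045 - 80749) * 0.61 = -22999.44 N
Step 3: Total thrust F = 1359317.6 + -22999.44 = 1336318.2 N

1336318.2


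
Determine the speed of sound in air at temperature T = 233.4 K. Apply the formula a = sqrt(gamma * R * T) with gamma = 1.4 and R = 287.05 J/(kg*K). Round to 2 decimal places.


Step 1: gamma * R * T = 1.4 * 287.05 * 233.4 = 93796.458
Step 2: a = sqrt(93796.458) = 306.26 m/s

306.26


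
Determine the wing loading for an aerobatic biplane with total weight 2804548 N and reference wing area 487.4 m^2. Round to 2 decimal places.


Step 1: Wing loading = W / S = 2804548 / 487.4
Step 2: Wing loading = 5754.10 N/m^2

5754.10


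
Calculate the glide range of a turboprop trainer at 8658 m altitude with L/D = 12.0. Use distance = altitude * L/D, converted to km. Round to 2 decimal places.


Step 1: Glide distance = altitude * L/D = 8658 * 12.0 = 103896.0 m
Step 2: Convert to km: 103896.0 / 1000 = 103.90 km

103.90


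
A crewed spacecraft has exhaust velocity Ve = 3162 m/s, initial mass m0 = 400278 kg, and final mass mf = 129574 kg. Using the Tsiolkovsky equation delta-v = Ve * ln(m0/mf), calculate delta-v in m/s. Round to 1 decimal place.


Step 1: Mass ratio m0/mf = 400278 / 129574 = 3.089185
Step 2: ln(3.089185) = 1.127907
Step 3: delta-v = 3162 * 1.127907 = 3566.4 m/s

3566.4


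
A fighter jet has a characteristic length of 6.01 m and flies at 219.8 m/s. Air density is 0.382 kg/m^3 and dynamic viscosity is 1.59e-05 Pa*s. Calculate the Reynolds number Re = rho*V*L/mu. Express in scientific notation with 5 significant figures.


Step 1: Numerator = rho * V * L = 0.382 * 219.8 * 6.01 = 504.621236
Step 2: Re = 504.621236 / 1.59e-05
Step 3: Re = 3.1737e+07

3.1737e+07


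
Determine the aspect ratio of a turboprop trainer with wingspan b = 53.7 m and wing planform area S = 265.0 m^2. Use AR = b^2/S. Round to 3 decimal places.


Step 1: b^2 = 53.7^2 = 2883.69
Step 2: AR = 2883.69 / 265.0 = 10.882

10.882


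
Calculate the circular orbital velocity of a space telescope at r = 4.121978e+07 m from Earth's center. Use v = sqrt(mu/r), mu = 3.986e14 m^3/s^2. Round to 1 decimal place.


Step 1: mu / r = 3.986e14 / 4.121978e+07 = 9670114.6877
Step 2: v = sqrt(9670114.6877) = 3109.7 m/s

3109.7


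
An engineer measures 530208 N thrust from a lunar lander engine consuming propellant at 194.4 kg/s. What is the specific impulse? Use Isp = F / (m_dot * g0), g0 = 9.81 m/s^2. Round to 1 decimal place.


Step 1: m_dot * g0 = 194.4 * 9.81 = 1907.06
Step 2: Isp = 530208 / 1907.06 = 278.0 s

278.0


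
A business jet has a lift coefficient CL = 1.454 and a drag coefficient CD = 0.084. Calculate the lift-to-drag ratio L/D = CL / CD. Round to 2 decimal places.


Step 1: L/D = CL / CD = 1.454 / 0.084
Step 2: L/D = 17.31

17.31


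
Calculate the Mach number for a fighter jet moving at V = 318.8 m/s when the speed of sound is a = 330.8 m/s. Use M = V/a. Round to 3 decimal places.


Step 1: M = V / a = 318.8 / 330.8
Step 2: M = 0.964

0.964


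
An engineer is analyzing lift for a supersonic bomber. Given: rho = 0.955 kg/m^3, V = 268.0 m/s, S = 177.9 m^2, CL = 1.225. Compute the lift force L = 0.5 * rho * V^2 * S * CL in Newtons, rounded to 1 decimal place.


Step 1: Calculate dynamic pressure q = 0.5 * 0.955 * 268.0^2 = 0.5 * 0.955 * 71824.0 = 34295.96 Pa
Step 2: Multiply by wing area and lift coefficient: L = 34295.96 * 177.9 * 1.225
Step 3: L = 6101251.284 * 1.225 = 7474032.8 N

7474032.8


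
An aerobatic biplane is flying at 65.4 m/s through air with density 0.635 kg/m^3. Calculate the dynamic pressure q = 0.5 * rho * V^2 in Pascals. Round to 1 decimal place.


Step 1: V^2 = 65.4^2 = 4277.16
Step 2: q = 0.5 * 0.635 * 4277.16
Step 3: q = 1358.0 Pa

1358.0


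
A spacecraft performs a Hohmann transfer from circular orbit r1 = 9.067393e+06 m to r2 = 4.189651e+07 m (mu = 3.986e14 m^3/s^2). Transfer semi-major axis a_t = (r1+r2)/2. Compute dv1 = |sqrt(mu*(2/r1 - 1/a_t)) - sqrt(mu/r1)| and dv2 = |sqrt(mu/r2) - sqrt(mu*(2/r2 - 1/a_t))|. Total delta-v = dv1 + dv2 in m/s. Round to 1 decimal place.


Step 1: Transfer semi-major axis a_t = (9.067393e+06 + 4.189651e+07) / 2 = 2.548195e+07 m
Step 2: v1 (circular at r1) = sqrt(mu/r1) = 6630.21 m/s
Step 3: v_t1 = sqrt(mu*(2/r1 - 1/a_t)) = 8501.59 m/s
Step 4: dv1 = |8501.59 - 6630.21| = 1871.37 m/s
Step 5: v2 (circular at r2) = 3084.46 m/s, v_t2 = 1839.94 m/s
Step 6: dv2 = |3084.46 - 1839.94| = 1244.52 m/s
Step 7: Total delta-v = 1871.37 + 1244.52 = 3115.9 m/s

3115.9


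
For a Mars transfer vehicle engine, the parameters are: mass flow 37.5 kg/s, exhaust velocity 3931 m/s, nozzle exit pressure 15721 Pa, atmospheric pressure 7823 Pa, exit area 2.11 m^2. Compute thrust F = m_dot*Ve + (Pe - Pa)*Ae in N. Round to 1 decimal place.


Step 1: Momentum thrust = m_dot * Ve = 37.5 * 3931 = 147412.5 N
Step 2: Pressure thrust = (Pe - Pa) * Ae = (15721 - 7823) * 2.11 = 16664.78 N
Step 3: Total thrust F = 147412.5 + 16664.78 = 164077.3 N

164077.3


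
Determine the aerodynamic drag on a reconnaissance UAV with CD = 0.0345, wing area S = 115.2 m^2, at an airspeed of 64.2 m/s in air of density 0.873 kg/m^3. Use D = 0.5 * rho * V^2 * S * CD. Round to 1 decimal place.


Step 1: Dynamic pressure q = 0.5 * 0.873 * 64.2^2 = 1799.0959 Pa
Step 2: Drag D = q * S * CD = 1799.0959 * 115.2 * 0.0345
Step 3: D = 7150.3 N

7150.3


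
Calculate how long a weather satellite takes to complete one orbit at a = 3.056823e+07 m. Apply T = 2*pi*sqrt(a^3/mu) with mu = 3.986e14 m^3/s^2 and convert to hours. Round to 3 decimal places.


Step 1: a^3 / mu = 2.856346e+22 / 3.986e14 = 7.165947e+07
Step 2: sqrt(7.165947e+07) = 8465.1916 s
Step 3: T = 2*pi * 8465.1916 = 53188.37 s
Step 4: T in hours = 53188.37 / 3600 = 14.775 hours

14.775


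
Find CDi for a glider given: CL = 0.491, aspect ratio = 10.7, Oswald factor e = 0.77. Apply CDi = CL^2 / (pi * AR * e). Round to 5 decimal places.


Step 1: CL^2 = 0.491^2 = 0.241081
Step 2: pi * AR * e = 3.14159 * 10.7 * 0.77 = 25.883582
Step 3: CDi = 0.241081 / 25.883582 = 0.00931

0.00931


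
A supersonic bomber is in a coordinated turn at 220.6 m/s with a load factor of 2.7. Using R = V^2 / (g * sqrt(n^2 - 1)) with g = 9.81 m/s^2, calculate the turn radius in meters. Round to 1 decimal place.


Step 1: V^2 = 220.6^2 = 48664.36
Step 2: n^2 - 1 = 2.7^2 - 1 = 6.29
Step 3: sqrt(6.29) = 2.507987
Step 4: R = 48664.36 / (9.81 * 2.507987) = 1978.0 m

1978.0


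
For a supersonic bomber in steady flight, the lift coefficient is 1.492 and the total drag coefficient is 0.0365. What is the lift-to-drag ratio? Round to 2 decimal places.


Step 1: L/D = CL / CD = 1.492 / 0.0365
Step 2: L/D = 40.88

40.88


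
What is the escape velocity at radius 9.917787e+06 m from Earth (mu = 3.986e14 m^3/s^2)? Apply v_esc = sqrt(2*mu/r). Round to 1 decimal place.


Step 1: 2*mu/r = 2 * 3.986e14 / 9.917787e+06 = 80380834.9584
Step 2: v_esc = sqrt(80380834.9584) = 8965.5 m/s

8965.5


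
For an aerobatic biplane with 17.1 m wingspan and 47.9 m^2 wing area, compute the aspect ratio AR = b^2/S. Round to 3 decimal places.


Step 1: b^2 = 17.1^2 = 292.41
Step 2: AR = 292.41 / 47.9 = 6.105

6.105


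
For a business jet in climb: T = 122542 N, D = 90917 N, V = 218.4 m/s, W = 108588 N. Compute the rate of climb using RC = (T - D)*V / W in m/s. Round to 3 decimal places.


Step 1: Excess thrust = T - D = 122542 - 90917 = 31625 N
Step 2: Excess power = 31625 * 218.4 = 6906900.0 W
Step 3: RC = 6906900.0 / 108588 = 63.606 m/s

63.606


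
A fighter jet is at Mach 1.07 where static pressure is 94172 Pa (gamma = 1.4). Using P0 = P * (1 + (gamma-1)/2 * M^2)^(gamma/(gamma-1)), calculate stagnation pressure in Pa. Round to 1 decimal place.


Step 1: (gamma-1)/2 * M^2 = 0.2 * 1.1449 = 0.22898
Step 2: 1 + 0.22898 = 1.22898
Step 3: Exponent gamma/(gamma-1) = 3.5
Step 4: P0 = 94172 * 1.22898^3.5 = 193788.8 Pa

193788.8


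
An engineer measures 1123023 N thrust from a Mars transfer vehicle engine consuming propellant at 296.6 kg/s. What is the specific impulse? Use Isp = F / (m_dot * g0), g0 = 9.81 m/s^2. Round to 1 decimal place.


Step 1: m_dot * g0 = 296.6 * 9.81 = 2909.65
Step 2: Isp = 1123023 / 2909.65 = 386.0 s

386.0


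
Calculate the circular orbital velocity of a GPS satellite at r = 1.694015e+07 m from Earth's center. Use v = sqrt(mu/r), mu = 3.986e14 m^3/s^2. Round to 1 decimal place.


Step 1: mu / r = 3.986e14 / 1.694015e+07 = 23529897.9053
Step 2: v = sqrt(23529897.9053) = 4850.8 m/s

4850.8


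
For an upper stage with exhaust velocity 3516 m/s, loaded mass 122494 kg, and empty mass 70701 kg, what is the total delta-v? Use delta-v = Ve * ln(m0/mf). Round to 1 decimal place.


Step 1: Mass ratio m0/mf = 122494 / 70701 = 1.732564
Step 2: ln(1.732564) = 0.549602
Step 3: delta-v = 3516 * 0.549602 = 1932.4 m/s

1932.4


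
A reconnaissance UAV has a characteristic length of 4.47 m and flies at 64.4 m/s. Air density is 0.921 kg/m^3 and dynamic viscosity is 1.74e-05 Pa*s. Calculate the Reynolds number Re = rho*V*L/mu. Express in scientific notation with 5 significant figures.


Step 1: Numerator = rho * V * L = 0.921 * 64.4 * 4.47 = 265.126428
Step 2: Re = 265.126428 / 1.74e-05
Step 3: Re = 1.5237e+07

1.5237e+07


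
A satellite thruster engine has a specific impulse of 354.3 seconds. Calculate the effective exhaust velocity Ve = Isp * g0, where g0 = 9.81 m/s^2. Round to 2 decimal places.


Step 1: Ve = Isp * g0 = 354.3 * 9.81
Step 2: Ve = 3475.68 m/s

3475.68


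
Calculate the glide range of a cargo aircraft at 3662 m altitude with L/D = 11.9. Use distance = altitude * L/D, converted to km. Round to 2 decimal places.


Step 1: Glide distance = altitude * L/D = 3662 * 11.9 = 43577.8 m
Step 2: Convert to km: 43577.8 / 1000 = 43.58 km

43.58


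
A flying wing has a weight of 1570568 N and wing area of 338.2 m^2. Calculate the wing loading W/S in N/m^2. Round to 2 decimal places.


Step 1: Wing loading = W / S = 1570568 / 338.2
Step 2: Wing loading = 4643.90 N/m^2

4643.90


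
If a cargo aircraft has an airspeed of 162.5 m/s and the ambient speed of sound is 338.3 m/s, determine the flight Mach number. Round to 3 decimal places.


Step 1: M = V / a = 162.5 / 338.3
Step 2: M = 0.480

0.480


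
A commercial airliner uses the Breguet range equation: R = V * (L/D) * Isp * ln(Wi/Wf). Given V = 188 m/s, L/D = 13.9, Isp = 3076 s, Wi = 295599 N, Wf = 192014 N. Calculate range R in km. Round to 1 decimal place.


Step 1: Coefficient = V * (L/D) * Isp = 188 * 13.9 * 3076 = 8038203.2 m
Step 2: Wi/Wf = 295599 / 192014 = 1.539466
Step 3: ln(1.539466) = 0.431436
Step 4: R = 8038203.2 * 0.431436 = 3467966.4 m = 3468.0 km

3468.0


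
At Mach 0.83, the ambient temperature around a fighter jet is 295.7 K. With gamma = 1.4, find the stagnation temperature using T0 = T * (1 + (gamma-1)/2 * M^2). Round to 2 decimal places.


Step 1: (gamma-1)/2 = 0.2
Step 2: M^2 = 0.6889
Step 3: 1 + 0.2 * 0.6889 = 1.13778
Step 4: T0 = 295.7 * 1.13778 = 336.44 K

336.44


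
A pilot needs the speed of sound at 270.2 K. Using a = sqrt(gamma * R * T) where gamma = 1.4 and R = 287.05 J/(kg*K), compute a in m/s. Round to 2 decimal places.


Step 1: gamma * R * T = 1.4 * 287.05 * 270.2 = 108585.274
Step 2: a = sqrt(108585.274) = 329.52 m/s

329.52


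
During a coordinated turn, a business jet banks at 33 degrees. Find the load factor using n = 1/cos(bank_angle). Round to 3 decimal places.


Step 1: Convert 33 degrees to radians = 0.575959
Step 2: cos(33 deg) = 0.838671
Step 3: n = 1 / 0.838671 = 1.192

1.192


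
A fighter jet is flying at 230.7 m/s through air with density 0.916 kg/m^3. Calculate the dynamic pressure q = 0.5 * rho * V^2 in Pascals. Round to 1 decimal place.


Step 1: V^2 = 230.7^2 = 53222.49
Step 2: q = 0.5 * 0.916 * 53222.49
Step 3: q = 24375.9 Pa

24375.9


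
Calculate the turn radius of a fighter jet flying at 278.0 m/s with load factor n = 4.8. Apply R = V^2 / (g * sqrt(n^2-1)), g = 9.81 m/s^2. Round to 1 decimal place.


Step 1: V^2 = 278.0^2 = 77284.0
Step 2: n^2 - 1 = 4.8^2 - 1 = 22.04
Step 3: sqrt(22.04) = 4.694678
Step 4: R = 77284.0 / (9.81 * 4.694678) = 1678.1 m

1678.1


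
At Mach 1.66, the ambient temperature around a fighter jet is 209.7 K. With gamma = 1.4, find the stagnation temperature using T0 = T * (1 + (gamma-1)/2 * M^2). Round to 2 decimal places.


Step 1: (gamma-1)/2 = 0.2
Step 2: M^2 = 2.7556
Step 3: 1 + 0.2 * 2.7556 = 1.55112
Step 4: T0 = 209.7 * 1.55112 = 325.27 K

325.27


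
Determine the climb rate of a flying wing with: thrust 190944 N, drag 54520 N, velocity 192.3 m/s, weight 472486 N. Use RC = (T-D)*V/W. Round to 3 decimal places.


Step 1: Excess thrust = T - D = 190944 - 54520 = 136424 N
Step 2: Excess power = 136424 * 192.3 = 26234335.2 W
Step 3: RC = 26234335.2 / 472486 = 55.524 m/s

55.524


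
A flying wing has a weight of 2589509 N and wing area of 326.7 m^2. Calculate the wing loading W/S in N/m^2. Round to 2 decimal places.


Step 1: Wing loading = W / S = 2589509 / 326.7
Step 2: Wing loading = 7926.26 N/m^2

7926.26


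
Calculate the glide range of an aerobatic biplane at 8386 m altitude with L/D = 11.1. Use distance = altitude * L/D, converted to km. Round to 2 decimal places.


Step 1: Glide distance = altitude * L/D = 8386 * 11.1 = 93084.6 m
Step 2: Convert to km: 93084.6 / 1000 = 93.08 km

93.08


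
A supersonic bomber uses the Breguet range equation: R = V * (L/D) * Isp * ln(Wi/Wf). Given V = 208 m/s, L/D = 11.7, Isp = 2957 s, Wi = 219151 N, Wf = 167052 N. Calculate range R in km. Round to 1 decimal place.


Step 1: Coefficient = V * (L/D) * Isp = 208 * 11.7 * 2957 = 7196155.2 m
Step 2: Wi/Wf = 219151 / 167052 = 1.311873
Step 3: ln(1.311873) = 0.271456
Step 4: R = 7196155.2 * 0.271456 = 1953438.4 m = 1953.4 km

1953.4


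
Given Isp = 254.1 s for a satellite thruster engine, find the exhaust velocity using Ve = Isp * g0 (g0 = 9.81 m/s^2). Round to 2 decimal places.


Step 1: Ve = Isp * g0 = 254.1 * 9.81
Step 2: Ve = 2492.72 m/s

2492.72


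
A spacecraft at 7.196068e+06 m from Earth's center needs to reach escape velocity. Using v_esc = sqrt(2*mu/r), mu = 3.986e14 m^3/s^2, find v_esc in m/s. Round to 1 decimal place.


Step 1: 2*mu/r = 2 * 3.986e14 / 7.196068e+06 = 110782721.8976
Step 2: v_esc = sqrt(110782721.8976) = 10525.3 m/s

10525.3


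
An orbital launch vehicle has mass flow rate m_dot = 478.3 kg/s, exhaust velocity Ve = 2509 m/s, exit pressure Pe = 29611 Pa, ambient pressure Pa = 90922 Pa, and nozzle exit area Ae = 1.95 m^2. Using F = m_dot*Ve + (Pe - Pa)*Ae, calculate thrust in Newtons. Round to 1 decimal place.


Step 1: Momentum thrust = m_dot * Ve = 478.3 * 2509 = 1200054.7 N
Step 2: Pressure thrust = (Pe - Pa) * Ae = (29611 - 90922) * 1.95 = -119556.45 N
Step 3: Total thrust F = 1200054.7 + -119556.45 = 1080498.3 N

1080498.3


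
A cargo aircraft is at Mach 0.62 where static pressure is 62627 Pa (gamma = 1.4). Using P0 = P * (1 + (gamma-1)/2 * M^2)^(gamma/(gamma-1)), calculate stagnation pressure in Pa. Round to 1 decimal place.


Step 1: (gamma-1)/2 * M^2 = 0.2 * 0.3844 = 0.07688
Step 2: 1 + 0.07688 = 1.07688
Step 3: Exponent gamma/(gamma-1) = 3.5
Step 4: P0 = 62627 * 1.07688^3.5 = 81161.0 Pa

81161.0


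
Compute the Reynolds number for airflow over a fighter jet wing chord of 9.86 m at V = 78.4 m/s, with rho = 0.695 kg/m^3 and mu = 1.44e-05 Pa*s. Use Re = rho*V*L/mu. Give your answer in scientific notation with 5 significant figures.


Step 1: Numerator = rho * V * L = 0.695 * 78.4 * 9.86 = 537.25168
Step 2: Re = 537.25168 / 1.44e-05
Step 3: Re = 3.7309e+07

3.7309e+07


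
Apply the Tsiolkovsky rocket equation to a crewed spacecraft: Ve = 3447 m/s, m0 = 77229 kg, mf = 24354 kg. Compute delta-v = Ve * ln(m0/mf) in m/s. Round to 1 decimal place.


Step 1: Mass ratio m0/mf = 77229 / 24354 = 3.171101
Step 2: ln(3.171101) = 1.154079
Step 3: delta-v = 3447 * 1.154079 = 3978.1 m/s

3978.1


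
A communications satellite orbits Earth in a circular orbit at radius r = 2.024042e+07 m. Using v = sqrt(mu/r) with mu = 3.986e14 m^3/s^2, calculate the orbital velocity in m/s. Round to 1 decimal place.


Step 1: mu / r = 3.986e14 / 2.024042e+07 = 19693267.2346
Step 2: v = sqrt(19693267.2346) = 4437.7 m/s

4437.7


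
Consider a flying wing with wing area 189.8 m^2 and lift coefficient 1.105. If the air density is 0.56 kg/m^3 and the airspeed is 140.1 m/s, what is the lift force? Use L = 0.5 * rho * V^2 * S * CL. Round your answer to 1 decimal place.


Step 1: Calculate dynamic pressure q = 0.5 * 0.56 * 140.1^2 = 0.5 * 0.56 * 19628.01 = 5495.8428 Pa
Step 2: Multiply by wing area and lift coefficient: L = 5495.8428 * 189.8 * 1.105
Step 3: L = 1043110.9634 * 1.105 = 1152637.6 N

1152637.6


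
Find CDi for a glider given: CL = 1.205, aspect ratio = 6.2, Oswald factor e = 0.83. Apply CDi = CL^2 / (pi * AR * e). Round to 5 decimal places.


Step 1: CL^2 = 1.205^2 = 1.452025
Step 2: pi * AR * e = 3.14159 * 6.2 * 0.83 = 16.166636
Step 3: CDi = 1.452025 / 16.166636 = 0.08982

0.08982


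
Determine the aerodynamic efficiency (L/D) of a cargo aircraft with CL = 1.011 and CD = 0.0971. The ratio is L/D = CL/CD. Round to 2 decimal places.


Step 1: L/D = CL / CD = 1.011 / 0.0971
Step 2: L/D = 10.41

10.41


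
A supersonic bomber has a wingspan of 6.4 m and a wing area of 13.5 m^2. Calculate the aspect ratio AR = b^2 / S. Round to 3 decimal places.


Step 1: b^2 = 6.4^2 = 40.96
Step 2: AR = 40.96 / 13.5 = 3.034

3.034


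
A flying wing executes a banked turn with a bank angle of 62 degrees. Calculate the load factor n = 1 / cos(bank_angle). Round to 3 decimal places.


Step 1: Convert 62 degrees to radians = 1.082104
Step 2: cos(62 deg) = 0.469472
Step 3: n = 1 / 0.469472 = 2.130

2.130


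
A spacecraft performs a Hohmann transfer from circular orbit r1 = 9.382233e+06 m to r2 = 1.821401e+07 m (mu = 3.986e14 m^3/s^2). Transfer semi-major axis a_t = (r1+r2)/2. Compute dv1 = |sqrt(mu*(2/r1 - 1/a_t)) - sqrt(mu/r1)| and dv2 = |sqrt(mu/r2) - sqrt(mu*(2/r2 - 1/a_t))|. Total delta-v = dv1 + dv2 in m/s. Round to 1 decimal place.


Step 1: Transfer semi-major axis a_t = (9.382233e+06 + 1.821401e+07) / 2 = 1.379812e+07 m
Step 2: v1 (circular at r1) = sqrt(mu/r1) = 6518.02 m/s
Step 3: v_t1 = sqrt(mu*(2/r1 - 1/a_t)) = 7488.73 m/s
Step 4: dv1 = |7488.73 - 6518.02| = 970.72 m/s
Step 5: v2 (circular at r2) = 4678.06 m/s, v_t2 = 3857.53 m/s
Step 6: dv2 = |4678.06 - 3857.53| = 820.53 m/s
Step 7: Total delta-v = 970.72 + 820.53 = 1791.2 m/s

1791.2


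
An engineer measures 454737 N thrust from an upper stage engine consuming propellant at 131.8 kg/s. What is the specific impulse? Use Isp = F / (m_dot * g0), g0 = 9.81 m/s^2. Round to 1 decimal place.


Step 1: m_dot * g0 = 131.8 * 9.81 = 1292.96
Step 2: Isp = 454737 / 1292.96 = 351.7 s

351.7


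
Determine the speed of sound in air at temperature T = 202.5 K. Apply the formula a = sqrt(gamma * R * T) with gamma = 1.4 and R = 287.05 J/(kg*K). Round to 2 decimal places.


Step 1: gamma * R * T = 1.4 * 287.05 * 202.5 = 81378.675
Step 2: a = sqrt(81378.675) = 285.27 m/s

285.27


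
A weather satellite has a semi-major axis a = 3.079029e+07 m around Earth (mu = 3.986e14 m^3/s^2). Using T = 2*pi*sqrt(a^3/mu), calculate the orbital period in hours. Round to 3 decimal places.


Step 1: a^3 / mu = 2.919049e+22 / 3.986e14 = 7.323253e+07
Step 2: sqrt(7.323253e+07) = 8557.6008 s
Step 3: T = 2*pi * 8557.6008 = 53768.99 s
Step 4: T in hours = 53768.99 / 3600 = 14.936 hours

14.936


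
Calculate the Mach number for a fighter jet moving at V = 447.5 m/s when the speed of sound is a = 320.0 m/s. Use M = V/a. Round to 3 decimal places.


Step 1: M = V / a = 447.5 / 320.0
Step 2: M = 1.398

1.398


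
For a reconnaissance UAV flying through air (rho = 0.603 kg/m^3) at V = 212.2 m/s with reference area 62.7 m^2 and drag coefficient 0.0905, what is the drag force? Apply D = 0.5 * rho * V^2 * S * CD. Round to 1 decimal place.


Step 1: Dynamic pressure q = 0.5 * 0.603 * 212.2^2 = 13576.1953 Pa
Step 2: Drag D = q * S * CD = 13576.1953 * 62.7 * 0.0905
Step 3: D = 77036.1 N

77036.1


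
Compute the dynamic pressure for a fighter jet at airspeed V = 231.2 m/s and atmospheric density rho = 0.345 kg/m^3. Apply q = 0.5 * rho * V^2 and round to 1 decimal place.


Step 1: V^2 = 231.2^2 = 53453.44
Step 2: q = 0.5 * 0.345 * 53453.44
Step 3: q = 9220.7 Pa

9220.7


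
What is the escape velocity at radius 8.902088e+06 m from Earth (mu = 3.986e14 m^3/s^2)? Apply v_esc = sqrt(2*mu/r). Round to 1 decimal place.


Step 1: 2*mu/r = 2 * 3.986e14 / 8.902088e+06 = 89552024.1993
Step 2: v_esc = sqrt(89552024.1993) = 9463.2 m/s

9463.2


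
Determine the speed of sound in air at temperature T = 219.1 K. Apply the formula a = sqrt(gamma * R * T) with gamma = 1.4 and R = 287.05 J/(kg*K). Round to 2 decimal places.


Step 1: gamma * R * T = 1.4 * 287.05 * 219.1 = 88049.717
Step 2: a = sqrt(88049.717) = 296.73 m/s

296.73


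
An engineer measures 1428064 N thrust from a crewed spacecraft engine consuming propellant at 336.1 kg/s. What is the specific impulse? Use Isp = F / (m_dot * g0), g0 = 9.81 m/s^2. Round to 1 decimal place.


Step 1: m_dot * g0 = 336.1 * 9.81 = 3297.14
Step 2: Isp = 1428064 / 3297.14 = 433.1 s

433.1


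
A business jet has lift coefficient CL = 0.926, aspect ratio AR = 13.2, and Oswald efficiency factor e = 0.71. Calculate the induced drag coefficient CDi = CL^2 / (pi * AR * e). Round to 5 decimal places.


Step 1: CL^2 = 0.926^2 = 0.857476
Step 2: pi * AR * e = 3.14159 * 13.2 * 0.71 = 29.443006
Step 3: CDi = 0.857476 / 29.443006 = 0.02912

0.02912


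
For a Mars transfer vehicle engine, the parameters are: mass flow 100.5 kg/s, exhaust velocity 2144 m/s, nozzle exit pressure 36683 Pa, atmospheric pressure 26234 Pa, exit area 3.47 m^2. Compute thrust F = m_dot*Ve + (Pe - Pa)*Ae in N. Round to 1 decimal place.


Step 1: Momentum thrust = m_dot * Ve = 100.5 * 2144 = 215472.0 N
Step 2: Pressure thrust = (Pe - Pa) * Ae = (36683 - 26234) * 3.47 = 36258.03 N
Step 3: Total thrust F = 215472.0 + 36258.03 = 251730.0 N

251730.0


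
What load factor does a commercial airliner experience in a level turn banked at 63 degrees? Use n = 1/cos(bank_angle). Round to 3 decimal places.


Step 1: Convert 63 degrees to radians = 1.099557
Step 2: cos(63 deg) = 0.45399
Step 3: n = 1 / 0.45399 = 2.203

2.203


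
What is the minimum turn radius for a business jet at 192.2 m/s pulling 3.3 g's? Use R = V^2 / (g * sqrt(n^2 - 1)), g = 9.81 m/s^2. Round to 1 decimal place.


Step 1: V^2 = 192.2^2 = 36940.84
Step 2: n^2 - 1 = 3.3^2 - 1 = 9.89
Step 3: sqrt(9.89) = 3.144837
Step 4: R = 36940.84 / (9.81 * 3.144837) = 1197.4 m

1197.4


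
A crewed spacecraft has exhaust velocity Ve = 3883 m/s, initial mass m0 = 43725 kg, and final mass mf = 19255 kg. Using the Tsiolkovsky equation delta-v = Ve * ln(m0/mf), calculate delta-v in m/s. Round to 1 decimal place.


Step 1: Mass ratio m0/mf = 43725 / 19255 = 2.270839
Step 2: ln(2.270839) = 0.820149
Step 3: delta-v = 3883 * 0.820149 = 3184.6 m/s

3184.6


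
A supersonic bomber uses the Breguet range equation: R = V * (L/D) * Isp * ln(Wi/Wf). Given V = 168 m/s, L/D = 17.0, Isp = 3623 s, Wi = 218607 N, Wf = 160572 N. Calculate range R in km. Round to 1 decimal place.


Step 1: Coefficient = V * (L/D) * Isp = 168 * 17.0 * 3623 = 10347288.0 m
Step 2: Wi/Wf = 218607 / 160572 = 1.361427
Step 3: ln(1.361427) = 0.308533
Step 4: R = 10347288.0 * 0.308533 = 3192481.4 m = 3192.5 km

3192.5
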